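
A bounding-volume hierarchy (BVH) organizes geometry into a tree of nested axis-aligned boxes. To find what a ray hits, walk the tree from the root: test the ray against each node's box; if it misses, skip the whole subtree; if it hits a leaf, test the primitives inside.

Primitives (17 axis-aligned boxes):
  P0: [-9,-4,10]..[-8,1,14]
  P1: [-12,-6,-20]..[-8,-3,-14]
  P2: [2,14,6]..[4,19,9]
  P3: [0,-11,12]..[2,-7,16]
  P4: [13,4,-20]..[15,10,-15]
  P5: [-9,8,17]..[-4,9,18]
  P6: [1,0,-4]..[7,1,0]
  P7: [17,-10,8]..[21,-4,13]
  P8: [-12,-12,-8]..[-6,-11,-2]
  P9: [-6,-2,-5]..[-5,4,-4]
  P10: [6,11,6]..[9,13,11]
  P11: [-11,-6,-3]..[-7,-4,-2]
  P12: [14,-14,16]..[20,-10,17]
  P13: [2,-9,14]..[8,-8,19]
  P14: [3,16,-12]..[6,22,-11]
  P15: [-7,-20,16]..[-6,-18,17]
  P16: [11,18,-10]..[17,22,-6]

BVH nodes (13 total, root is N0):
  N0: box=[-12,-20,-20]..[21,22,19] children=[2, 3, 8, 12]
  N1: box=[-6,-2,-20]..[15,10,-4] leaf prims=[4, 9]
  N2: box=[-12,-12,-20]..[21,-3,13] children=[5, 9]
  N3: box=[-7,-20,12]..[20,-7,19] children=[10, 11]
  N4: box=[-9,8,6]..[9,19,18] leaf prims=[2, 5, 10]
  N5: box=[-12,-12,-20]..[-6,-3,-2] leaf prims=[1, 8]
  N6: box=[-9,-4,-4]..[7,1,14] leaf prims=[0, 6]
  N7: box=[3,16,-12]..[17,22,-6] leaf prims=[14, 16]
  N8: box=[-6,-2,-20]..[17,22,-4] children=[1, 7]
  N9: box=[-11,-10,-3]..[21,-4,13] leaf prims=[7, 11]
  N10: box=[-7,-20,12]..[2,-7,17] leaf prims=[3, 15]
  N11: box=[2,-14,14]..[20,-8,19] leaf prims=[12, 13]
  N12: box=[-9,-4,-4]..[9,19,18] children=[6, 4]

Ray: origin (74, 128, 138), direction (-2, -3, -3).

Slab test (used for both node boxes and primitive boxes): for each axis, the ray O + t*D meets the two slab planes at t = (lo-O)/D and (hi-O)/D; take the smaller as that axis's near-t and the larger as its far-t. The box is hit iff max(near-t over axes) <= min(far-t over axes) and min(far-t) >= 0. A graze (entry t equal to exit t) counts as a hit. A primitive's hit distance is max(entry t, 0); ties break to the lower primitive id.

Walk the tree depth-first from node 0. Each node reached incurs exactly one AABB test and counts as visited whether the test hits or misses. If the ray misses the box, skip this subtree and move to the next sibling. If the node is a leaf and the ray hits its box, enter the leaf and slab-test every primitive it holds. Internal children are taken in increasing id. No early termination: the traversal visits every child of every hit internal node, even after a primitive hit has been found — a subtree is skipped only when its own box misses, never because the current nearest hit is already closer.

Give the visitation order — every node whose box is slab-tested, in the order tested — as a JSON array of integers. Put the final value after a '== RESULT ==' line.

Traverse from the root:
N0 x:[53/2,43] y:[106/3,148/3] z:[119/3,158/3] -> hit [119/3,43], descend [2, 3, 8, 12]
  N2 x:[53/2,43] y:[131/3,140/3] z:[125/3,158/3] -> miss, prune
  N3 x:[27,81/2] y:[45,148/3] z:[119/3,42] -> miss, prune
  N8 x:[57/2,40] y:[106/3,130/3] z:[142/3,158/3] -> miss, prune
  N12 x:[65/2,83/2] y:[109/3,44] z:[40,142/3] -> hit [40,83/2], descend [4, 6]
    N4 x:[65/2,83/2] y:[109/3,40] z:[40,44] -> hit [40,40] leaf, test {P2(miss), P5@t=40, P10(miss)}
    N6 x:[67/2,83/2] y:[127/3,44] z:[124/3,142/3] -> miss, prune

Visited [0, 2, 3, 8, 12, 4, 6]. Tests: 7 box, 1 leaf. Nearest: P5.

== RESULT ==
[0, 2, 3, 8, 12, 4, 6]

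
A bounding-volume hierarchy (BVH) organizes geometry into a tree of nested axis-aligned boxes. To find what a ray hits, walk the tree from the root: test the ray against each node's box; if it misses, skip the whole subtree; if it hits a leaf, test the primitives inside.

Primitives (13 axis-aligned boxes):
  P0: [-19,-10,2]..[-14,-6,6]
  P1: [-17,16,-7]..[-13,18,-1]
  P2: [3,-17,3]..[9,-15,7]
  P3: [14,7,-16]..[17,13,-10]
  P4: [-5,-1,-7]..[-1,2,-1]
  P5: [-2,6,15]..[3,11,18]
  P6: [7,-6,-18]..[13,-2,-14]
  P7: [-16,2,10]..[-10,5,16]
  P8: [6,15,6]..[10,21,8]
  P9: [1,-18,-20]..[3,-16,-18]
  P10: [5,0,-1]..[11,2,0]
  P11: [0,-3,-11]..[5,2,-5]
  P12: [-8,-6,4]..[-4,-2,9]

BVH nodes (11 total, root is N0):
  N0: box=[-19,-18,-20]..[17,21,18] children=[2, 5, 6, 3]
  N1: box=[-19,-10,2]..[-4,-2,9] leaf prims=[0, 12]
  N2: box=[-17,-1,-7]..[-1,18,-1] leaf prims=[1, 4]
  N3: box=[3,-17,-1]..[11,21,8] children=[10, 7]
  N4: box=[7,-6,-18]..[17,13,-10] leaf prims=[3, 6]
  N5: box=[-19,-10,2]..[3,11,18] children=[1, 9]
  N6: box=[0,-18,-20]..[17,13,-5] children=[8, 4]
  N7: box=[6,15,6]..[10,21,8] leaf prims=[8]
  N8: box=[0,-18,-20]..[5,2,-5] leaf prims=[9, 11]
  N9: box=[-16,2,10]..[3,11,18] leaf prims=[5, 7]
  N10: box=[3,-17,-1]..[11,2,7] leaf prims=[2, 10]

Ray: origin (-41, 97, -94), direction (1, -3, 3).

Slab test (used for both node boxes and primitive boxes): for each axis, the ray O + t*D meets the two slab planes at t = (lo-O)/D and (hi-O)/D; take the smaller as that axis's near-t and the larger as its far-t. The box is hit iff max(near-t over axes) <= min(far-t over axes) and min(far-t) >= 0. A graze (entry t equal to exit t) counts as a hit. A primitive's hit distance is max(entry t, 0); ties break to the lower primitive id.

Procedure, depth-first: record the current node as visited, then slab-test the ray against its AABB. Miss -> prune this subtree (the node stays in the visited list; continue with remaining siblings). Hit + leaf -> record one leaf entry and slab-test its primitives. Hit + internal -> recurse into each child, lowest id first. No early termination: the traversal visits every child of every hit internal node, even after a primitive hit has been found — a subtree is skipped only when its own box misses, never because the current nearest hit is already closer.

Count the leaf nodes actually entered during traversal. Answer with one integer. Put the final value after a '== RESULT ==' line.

Walk:
N0 x:[22,58] y:[76/3,115/3] z:[74/3,112/3] -> hit [76/3,112/3], descend [2, 3, 5, 6]
  N2 x:[24,40] y:[79/3,98/3] z:[29,31] -> hit [29,31] leaf, test {P1(miss), P4(miss)}
  N3 x:[44,52] y:[76/3,38] z:[31,34] -> miss, prune
  N5 x:[22,44] y:[86/3,107/3] z:[32,112/3] -> hit [32,107/3], descend [1, 9]
    N1 x:[22,37] y:[33,107/3] z:[32,103/3] -> hit [33,103/3] leaf, test {P0(miss), P12@t=33}
    N9 x:[25,44] y:[86/3,95/3] z:[104/3,112/3] -> miss, prune
  N6 x:[41,58] y:[28,115/3] z:[74/3,89/3] -> miss, prune

Summary -> nodes [0, 2, 3, 5, 1, 9, 6]; box-tests=7; leaf-entries=2; first=P12

== RESULT ==
2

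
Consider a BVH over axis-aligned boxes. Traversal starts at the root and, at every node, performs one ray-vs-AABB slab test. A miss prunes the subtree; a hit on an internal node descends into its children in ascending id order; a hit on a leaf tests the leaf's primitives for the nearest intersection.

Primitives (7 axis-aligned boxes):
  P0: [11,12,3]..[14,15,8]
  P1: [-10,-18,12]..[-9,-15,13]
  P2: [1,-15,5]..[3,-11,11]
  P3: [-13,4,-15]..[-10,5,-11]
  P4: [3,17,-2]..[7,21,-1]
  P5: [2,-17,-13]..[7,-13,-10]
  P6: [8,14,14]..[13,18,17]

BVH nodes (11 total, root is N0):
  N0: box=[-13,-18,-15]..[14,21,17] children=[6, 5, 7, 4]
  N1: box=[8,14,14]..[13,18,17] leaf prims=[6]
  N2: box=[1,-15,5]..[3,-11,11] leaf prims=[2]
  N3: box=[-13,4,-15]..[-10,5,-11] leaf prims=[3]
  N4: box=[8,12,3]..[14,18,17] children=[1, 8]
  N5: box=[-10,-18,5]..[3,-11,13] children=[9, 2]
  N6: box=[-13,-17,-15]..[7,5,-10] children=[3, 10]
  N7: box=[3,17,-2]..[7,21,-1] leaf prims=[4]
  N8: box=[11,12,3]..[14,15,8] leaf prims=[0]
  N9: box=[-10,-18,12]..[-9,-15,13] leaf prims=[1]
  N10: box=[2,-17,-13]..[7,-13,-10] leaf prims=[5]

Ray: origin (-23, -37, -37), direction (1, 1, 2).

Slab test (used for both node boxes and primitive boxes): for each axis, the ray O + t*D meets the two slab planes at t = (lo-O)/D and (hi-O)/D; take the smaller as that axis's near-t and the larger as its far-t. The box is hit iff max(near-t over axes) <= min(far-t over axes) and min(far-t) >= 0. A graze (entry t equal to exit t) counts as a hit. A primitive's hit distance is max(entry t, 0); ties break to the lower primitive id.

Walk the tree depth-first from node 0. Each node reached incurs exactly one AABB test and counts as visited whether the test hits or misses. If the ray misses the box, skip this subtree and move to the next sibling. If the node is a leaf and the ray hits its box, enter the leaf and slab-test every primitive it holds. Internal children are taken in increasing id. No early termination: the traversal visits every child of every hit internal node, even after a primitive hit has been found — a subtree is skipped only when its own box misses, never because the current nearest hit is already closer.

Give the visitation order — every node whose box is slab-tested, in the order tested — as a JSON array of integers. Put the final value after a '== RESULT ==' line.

Walk:
N0 x:[10,37] y:[19,58] z:[11,27] -> hit [19,27], descend [4, 5, 6, 7]
  N4 x:[31,37] y:[49,55] z:[20,27] -> miss, prune
  N5 x:[13,26] y:[19,26] z:[21,25] -> hit [21,25], descend [2, 9]
    N2 x:[24,26] y:[22,26] z:[21,24] -> hit [24,24] leaf, test {P2@t=24}
    N9 x:[13,14] y:[19,22] z:[49/2,25] -> miss, prune
  N6 x:[10,30] y:[20,42] z:[11,27/2] -> miss, prune
  N7 x:[26,30] y:[54,58] z:[35/2,18] -> miss, prune

7 AABB tests over nodes [0, 4, 5, 2, 9, 6, 7]; 1 leaf entered; closest P2.

== RESULT ==
[0, 4, 5, 2, 9, 6, 7]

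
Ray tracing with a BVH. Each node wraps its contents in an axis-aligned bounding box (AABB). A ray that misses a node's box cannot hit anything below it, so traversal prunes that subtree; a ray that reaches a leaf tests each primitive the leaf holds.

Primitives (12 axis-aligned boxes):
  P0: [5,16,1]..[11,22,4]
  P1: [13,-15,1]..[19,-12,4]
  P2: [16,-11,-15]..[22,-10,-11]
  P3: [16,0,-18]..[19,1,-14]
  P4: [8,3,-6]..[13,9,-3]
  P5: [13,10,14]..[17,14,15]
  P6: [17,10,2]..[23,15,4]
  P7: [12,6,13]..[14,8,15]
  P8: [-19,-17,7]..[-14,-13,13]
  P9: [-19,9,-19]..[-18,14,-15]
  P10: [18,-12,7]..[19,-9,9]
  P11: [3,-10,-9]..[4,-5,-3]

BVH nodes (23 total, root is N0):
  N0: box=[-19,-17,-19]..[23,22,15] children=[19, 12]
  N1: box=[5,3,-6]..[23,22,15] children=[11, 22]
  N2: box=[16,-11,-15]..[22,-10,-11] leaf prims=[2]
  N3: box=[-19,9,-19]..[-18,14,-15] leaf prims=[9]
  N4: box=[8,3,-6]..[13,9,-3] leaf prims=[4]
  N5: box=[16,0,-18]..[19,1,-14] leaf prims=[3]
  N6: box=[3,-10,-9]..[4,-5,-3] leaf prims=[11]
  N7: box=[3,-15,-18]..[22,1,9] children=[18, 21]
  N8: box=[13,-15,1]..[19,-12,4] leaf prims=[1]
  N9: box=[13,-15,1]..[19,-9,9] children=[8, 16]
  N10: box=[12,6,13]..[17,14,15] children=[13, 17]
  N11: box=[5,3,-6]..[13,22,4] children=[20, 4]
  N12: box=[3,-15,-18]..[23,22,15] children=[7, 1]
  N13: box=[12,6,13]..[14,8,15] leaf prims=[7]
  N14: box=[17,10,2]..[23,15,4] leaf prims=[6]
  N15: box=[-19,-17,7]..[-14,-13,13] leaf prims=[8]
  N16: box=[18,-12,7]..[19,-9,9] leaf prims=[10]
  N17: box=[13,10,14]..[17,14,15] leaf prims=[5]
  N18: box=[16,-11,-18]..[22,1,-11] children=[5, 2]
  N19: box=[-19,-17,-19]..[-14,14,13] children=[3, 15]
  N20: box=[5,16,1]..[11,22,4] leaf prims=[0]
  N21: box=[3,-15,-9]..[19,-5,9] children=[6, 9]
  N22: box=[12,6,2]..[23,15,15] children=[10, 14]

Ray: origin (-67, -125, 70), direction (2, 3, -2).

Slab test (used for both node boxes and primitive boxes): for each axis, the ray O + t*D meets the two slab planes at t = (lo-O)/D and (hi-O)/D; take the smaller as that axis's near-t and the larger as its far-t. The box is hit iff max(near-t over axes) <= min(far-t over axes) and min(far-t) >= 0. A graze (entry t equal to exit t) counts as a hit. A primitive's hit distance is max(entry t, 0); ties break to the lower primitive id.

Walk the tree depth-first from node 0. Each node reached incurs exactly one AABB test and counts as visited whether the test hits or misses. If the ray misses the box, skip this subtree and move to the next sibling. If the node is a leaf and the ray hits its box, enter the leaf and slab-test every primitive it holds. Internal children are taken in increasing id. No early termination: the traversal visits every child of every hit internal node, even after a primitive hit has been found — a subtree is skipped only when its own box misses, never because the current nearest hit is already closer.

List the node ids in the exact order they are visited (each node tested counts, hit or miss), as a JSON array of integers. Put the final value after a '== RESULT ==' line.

Traverse from the root:
N0 x:[24,45] y:[36,49] z:[55/2,89/2] -> hit [36,89/2], descend [12, 19]
  N12 x:[35,45] y:[110/3,49] z:[55/2,44] -> hit [110/3,44], descend [1, 7]
    N1 x:[36,45] y:[128/3,49] z:[55/2,38] -> miss, prune
    N7 x:[35,89/2] y:[110/3,42] z:[61/2,44] -> hit [110/3,42], descend [18, 21]
      N18 x:[83/2,89/2] y:[38,42] z:[81/2,44] -> hit [83/2,42], descend [2, 5]
        N2 x:[83/2,89/2] y:[38,115/3] z:[81/2,85/2] -> miss, prune
        N5 x:[83/2,43] y:[125/3,42] z:[42,44] -> hit [42,42] leaf, test {P3@t=42}
      N21 x:[35,43] y:[110/3,40] z:[61/2,79/2] -> hit [110/3,79/2], descend [6, 9]
        N6 x:[35,71/2] y:[115/3,40] z:[73/2,79/2] -> miss, prune
        N9 x:[40,43] y:[110/3,116/3] z:[61/2,69/2] -> miss, prune
  N19 x:[24,53/2] y:[36,139/3] z:[57/2,89/2] -> miss, prune

11 AABB tests over nodes [0, 12, 1, 7, 18, 2, 5, 21, 6, 9, 19]; 1 leaf entered; closest P3.

== RESULT ==
[0, 12, 1, 7, 18, 2, 5, 21, 6, 9, 19]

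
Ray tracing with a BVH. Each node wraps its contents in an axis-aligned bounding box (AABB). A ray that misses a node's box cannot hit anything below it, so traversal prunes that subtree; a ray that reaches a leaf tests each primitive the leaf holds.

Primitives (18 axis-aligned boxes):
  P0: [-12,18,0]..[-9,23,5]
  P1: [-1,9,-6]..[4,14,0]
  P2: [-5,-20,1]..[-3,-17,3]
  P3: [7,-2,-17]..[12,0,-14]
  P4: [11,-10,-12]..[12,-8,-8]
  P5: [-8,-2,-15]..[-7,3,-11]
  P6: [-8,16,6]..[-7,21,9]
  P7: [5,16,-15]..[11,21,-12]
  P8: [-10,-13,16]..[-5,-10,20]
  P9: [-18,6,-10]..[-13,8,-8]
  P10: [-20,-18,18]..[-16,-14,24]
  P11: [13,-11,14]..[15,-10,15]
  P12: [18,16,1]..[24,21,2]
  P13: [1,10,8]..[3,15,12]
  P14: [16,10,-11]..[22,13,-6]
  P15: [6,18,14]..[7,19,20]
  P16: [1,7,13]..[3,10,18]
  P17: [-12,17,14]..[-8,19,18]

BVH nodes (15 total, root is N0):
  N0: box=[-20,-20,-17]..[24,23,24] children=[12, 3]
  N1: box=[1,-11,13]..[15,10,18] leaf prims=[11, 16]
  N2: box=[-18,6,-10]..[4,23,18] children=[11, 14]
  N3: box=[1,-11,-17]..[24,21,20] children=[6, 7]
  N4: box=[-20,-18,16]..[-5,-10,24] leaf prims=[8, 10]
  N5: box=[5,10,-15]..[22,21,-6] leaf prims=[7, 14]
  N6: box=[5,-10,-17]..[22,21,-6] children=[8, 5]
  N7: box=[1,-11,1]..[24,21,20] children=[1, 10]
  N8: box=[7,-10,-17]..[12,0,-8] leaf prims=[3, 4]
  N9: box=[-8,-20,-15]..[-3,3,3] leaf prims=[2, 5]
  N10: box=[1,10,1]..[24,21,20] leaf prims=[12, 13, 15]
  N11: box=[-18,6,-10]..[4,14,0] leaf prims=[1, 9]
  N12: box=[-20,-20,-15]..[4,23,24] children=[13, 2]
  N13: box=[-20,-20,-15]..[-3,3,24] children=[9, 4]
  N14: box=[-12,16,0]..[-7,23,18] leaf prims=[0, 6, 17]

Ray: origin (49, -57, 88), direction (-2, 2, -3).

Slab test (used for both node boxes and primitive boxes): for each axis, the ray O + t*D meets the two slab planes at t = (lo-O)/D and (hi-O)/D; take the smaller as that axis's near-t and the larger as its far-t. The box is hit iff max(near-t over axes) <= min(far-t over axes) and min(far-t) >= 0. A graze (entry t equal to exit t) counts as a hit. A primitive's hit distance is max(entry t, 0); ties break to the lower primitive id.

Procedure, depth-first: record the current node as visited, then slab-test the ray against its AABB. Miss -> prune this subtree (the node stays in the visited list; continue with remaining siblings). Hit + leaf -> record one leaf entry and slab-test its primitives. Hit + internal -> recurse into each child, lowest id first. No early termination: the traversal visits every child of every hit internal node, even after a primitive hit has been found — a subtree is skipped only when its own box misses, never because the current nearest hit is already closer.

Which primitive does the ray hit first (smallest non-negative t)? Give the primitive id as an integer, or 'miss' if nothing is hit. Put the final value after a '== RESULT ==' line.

Traverse from the root:
N0 x:[25/2,69/2] y:[37/2,40] z:[64/3,35] -> hit [64/3,69/2], descend [3, 12]
  N3 x:[25/2,24] y:[23,39] z:[68/3,35] -> hit [23,24], descend [6, 7]
    N6 x:[27/2,22] y:[47/2,39] z:[94/3,35] -> miss, prune
    N7 x:[25/2,24] y:[23,39] z:[68/3,29] -> hit [23,24], descend [1, 10]
      N1 x:[17,24] y:[23,67/2] z:[70/3,25] -> hit [70/3,24] leaf, test {P11(miss), P16(miss)}
      N10 x:[25/2,24] y:[67/2,39] z:[68/3,29] -> miss, prune
  N12 x:[45/2,69/2] y:[37/2,40] z:[64/3,103/3] -> hit [45/2,103/3], descend [2, 13]
    N2 x:[45/2,67/2] y:[63/2,40] z:[70/3,98/3] -> hit [63/2,98/3], descend [11, 14]
      N11 x:[45/2,67/2] y:[63/2,71/2] z:[88/3,98/3] -> hit [63/2,98/3] leaf, test {P1(miss), P9@t=32}
      N14 x:[28,61/2] y:[73/2,40] z:[70/3,88/3] -> miss, prune
    N13 x:[26,69/2] y:[37/2,30] z:[64/3,103/3] -> hit [26,30], descend [4, 9]
      N4 x:[27,69/2] y:[39/2,47/2] z:[64/3,24] -> miss, prune
      N9 x:[26,57/2] y:[37/2,30] z:[85/3,103/3] -> hit [85/3,57/2] leaf, test {P2(miss), P5(miss)}

Visited [0, 3, 6, 7, 1, 10, 12, 2, 11, 14, 13, 4, 9]. Tests: 13 box, 3 leaf. Nearest: P9.

== RESULT ==
9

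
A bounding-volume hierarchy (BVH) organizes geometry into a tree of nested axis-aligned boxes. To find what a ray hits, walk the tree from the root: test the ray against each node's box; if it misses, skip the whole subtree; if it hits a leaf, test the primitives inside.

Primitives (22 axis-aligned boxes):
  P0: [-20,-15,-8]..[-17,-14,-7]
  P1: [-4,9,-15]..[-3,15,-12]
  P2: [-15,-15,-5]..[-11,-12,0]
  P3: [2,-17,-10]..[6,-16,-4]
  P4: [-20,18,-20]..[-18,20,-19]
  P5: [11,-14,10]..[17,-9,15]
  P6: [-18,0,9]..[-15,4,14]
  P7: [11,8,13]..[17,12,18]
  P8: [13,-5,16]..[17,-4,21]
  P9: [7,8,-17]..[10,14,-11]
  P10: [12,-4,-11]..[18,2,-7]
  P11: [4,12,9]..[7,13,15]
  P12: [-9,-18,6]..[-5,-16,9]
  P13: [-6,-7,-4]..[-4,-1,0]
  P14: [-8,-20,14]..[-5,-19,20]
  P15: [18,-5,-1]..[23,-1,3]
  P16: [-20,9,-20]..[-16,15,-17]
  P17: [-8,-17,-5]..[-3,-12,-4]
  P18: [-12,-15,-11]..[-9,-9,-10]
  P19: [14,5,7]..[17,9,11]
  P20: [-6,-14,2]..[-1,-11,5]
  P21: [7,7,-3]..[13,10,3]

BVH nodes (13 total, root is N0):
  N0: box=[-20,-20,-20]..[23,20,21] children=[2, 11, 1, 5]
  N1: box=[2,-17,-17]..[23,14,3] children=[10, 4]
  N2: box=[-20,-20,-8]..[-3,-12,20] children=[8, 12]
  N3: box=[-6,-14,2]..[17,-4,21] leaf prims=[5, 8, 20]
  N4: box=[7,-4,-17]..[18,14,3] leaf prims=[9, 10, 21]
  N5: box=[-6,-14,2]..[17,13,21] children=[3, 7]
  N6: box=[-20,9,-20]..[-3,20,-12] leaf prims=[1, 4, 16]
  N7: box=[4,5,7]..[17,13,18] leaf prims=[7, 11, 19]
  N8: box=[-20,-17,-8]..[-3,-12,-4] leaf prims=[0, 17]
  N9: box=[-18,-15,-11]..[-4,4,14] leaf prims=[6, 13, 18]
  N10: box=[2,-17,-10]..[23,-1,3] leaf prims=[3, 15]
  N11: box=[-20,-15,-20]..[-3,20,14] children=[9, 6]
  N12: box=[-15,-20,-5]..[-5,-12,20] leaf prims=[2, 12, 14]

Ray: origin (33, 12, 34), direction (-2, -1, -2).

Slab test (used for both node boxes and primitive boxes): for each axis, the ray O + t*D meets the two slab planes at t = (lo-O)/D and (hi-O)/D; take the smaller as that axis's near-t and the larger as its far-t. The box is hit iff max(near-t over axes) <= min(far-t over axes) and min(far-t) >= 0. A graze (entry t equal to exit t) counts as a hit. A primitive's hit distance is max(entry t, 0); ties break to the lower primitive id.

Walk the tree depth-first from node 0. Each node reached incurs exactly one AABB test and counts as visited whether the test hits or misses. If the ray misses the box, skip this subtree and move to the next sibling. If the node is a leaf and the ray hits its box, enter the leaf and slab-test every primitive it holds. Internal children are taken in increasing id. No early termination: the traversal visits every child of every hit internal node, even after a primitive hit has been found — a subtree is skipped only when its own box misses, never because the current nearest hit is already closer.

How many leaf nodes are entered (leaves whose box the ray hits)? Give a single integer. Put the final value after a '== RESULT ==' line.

Traverse from the root:
N0 x:[5,53/2] y:[-8,32] z:[13/2,27] -> hit [13/2,53/2], descend [1, 2, 5, 11]
  N1 x:[5,31/2] y:[-2,29] z:[31/2,51/2] -> hit [31/2,31/2], descend [4, 10]
    N4 x:[15/2,13] y:[-2,16] z:[31/2,51/2] -> miss, prune
    N10 x:[5,31/2] y:[13,29] z:[31/2,22] -> hit [31/2,31/2] leaf, test {P3(miss), P15(miss)}
  N2 x:[18,53/2] y:[24,32] z:[7,21] -> miss, prune
  N5 x:[8,39/2] y:[-1,26] z:[13/2,16] -> hit [8,16], descend [3, 7]
    N3 x:[8,39/2] y:[16,26] z:[13/2,16] -> hit [16,16] leaf, test {P5(miss), P8(miss), P20(miss)}
    N7 x:[8,29/2] y:[-1,7] z:[8,27/2] -> miss, prune
  N11 x:[18,53/2] y:[-8,27] z:[10,27] -> hit [18,53/2], descend [6, 9]
    N6 x:[18,53/2] y:[-8,3] z:[23,27] -> miss, prune
    N9 x:[37/2,51/2] y:[8,27] z:[10,45/2] -> hit [37/2,45/2] leaf, test {P6(miss), P13@t=37/2, P18@t=22}

Summary -> nodes [0, 1, 4, 10, 2, 5, 3, 7, 11, 6, 9]; box-tests=11; leaf-entries=3; first=P13

== RESULT ==
3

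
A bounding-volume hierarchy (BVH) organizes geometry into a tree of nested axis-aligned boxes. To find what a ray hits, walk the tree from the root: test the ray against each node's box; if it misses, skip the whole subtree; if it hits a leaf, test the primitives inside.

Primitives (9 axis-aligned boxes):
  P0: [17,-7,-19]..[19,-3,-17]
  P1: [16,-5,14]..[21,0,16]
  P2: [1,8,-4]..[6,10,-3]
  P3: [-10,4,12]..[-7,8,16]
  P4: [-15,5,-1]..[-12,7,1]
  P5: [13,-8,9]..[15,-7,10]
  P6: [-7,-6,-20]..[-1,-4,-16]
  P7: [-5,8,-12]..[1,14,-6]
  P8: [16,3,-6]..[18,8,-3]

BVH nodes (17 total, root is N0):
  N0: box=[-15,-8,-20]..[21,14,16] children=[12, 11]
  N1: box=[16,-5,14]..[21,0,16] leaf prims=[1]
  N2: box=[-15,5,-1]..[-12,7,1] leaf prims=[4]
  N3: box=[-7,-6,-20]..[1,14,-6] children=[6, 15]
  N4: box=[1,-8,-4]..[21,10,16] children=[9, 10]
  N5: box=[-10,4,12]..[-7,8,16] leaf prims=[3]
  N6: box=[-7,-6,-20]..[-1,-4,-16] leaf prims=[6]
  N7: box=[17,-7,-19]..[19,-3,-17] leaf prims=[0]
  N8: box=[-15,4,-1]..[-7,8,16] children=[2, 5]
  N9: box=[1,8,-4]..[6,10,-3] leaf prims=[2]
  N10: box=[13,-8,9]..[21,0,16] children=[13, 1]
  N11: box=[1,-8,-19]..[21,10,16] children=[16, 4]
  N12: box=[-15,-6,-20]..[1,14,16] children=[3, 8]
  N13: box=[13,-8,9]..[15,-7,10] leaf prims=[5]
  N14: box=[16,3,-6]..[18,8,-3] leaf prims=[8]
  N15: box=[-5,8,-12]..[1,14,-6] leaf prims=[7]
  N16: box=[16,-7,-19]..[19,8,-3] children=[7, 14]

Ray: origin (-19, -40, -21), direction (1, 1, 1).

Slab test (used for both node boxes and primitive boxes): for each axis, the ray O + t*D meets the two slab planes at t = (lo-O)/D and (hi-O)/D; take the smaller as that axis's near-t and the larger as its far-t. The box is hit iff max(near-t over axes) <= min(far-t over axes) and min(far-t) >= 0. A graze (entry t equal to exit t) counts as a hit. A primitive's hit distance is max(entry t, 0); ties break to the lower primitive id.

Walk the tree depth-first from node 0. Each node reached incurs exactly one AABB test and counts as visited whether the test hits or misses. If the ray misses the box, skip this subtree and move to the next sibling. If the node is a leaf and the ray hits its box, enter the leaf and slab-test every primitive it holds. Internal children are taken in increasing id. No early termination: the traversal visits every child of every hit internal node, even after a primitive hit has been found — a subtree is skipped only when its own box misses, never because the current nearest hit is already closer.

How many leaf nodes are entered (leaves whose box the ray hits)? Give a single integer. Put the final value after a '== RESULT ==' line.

Traverse from the root:
N0 x:[4,40] y:[32,54] z:[1,37] -> hit [32,37], descend [11, 12]
  N11 x:[20,40] y:[32,50] z:[2,37] -> hit [32,37], descend [4, 16]
    N4 x:[20,40] y:[32,50] z:[17,37] -> hit [32,37], descend [9, 10]
      N9 x:[20,25] y:[48,50] z:[17,18] -> miss, prune
      N10 x:[32,40] y:[32,40] z:[30,37] -> hit [32,37], descend [1, 13]
        N1 x:[35,40] y:[35,40] z:[35,37] -> hit [35,37] leaf, test {P1@t=35}
        N13 x:[32,34] y:[32,33] z:[30,31] -> miss, prune
    N16 x:[35,38] y:[33,48] z:[2,18] -> miss, prune
  N12 x:[4,20] y:[34,54] z:[1,37] -> miss, prune

order=[0, 11, 4, 9, 10, 1, 13, 16, 12]  |boxes|=9  |leaves|=1  hit=P1

== RESULT ==
1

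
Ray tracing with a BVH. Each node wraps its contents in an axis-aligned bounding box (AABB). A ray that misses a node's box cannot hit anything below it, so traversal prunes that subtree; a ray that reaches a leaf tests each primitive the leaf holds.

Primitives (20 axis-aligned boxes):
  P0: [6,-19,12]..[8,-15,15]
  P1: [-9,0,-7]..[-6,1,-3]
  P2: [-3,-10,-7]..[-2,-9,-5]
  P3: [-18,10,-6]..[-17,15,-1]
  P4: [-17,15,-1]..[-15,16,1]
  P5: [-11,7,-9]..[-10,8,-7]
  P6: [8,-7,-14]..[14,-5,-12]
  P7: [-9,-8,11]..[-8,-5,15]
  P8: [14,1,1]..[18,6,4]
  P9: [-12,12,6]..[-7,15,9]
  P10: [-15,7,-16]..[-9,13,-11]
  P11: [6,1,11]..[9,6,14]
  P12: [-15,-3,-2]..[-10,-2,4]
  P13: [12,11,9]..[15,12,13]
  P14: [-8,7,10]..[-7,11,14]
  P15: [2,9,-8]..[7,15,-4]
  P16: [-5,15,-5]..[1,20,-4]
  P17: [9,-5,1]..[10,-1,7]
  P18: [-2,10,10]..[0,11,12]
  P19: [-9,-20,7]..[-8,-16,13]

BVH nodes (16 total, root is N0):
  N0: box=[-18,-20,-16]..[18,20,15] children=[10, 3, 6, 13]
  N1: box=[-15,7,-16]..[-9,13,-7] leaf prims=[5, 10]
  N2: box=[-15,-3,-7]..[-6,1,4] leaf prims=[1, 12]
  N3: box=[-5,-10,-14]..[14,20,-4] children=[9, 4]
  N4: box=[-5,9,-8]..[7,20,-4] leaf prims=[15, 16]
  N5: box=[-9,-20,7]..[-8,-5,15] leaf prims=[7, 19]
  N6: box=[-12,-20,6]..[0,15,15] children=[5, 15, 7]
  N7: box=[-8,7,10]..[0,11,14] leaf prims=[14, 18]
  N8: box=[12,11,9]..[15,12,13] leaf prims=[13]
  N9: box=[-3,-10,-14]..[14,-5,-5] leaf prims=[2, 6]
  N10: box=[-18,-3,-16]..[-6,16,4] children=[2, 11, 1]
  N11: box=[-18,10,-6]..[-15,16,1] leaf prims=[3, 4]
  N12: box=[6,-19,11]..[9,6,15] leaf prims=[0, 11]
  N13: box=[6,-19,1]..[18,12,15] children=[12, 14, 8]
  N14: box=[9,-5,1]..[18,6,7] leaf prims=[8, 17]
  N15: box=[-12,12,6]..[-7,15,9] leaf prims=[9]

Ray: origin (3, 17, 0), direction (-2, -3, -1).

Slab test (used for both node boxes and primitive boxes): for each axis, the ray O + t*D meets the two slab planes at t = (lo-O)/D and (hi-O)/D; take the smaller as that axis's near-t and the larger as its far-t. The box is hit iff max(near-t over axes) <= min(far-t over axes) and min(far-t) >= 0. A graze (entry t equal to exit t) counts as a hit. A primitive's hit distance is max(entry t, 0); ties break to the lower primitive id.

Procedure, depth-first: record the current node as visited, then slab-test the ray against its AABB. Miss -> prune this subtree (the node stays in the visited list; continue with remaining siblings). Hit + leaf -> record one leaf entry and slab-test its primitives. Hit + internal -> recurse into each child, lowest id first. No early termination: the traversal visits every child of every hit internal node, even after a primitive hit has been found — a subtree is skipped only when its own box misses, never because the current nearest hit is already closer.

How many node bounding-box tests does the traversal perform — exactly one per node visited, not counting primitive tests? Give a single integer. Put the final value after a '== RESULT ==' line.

Walk:
N0 x:[-15/2,21/2] y:[-1,37/3] z:[-15,16] -> hit [-1,21/2], descend [3, 6, 10, 13]
  N3 x:[-11/2,4] y:[-1,9] z:[4,14] -> hit [4,4], descend [4, 9]
    N4 x:[-2,4] y:[-1,8/3] z:[4,8] -> miss, prune
    N9 x:[-11/2,3] y:[22/3,9] z:[5,14] -> miss, prune
  N6 x:[3/2,15/2] y:[2/3,37/3] z:[-15,-6] -> miss, prune
  N10 x:[9/2,21/2] y:[1/3,20/3] z:[-4,16] -> hit [9/2,20/3], descend [1, 2, 11]
    N1 x:[6,9] y:[4/3,10/3] z:[7,16] -> miss, prune
    N2 x:[9/2,9] y:[16/3,20/3] z:[-4,7] -> hit [16/3,20/3] leaf, test {P1@t=16/3, P12(miss)}
    N11 x:[9,21/2] y:[1/3,7/3] z:[-1,6] -> miss, prune
  N13 x:[-15/2,-3/2] y:[5/3,12] z:[-15,-1] -> miss, prune

Summary -> nodes [0, 3, 4, 9, 6, 10, 1, 2, 11, 13]; box-tests=10; leaf-entries=1; first=P1

== RESULT ==
10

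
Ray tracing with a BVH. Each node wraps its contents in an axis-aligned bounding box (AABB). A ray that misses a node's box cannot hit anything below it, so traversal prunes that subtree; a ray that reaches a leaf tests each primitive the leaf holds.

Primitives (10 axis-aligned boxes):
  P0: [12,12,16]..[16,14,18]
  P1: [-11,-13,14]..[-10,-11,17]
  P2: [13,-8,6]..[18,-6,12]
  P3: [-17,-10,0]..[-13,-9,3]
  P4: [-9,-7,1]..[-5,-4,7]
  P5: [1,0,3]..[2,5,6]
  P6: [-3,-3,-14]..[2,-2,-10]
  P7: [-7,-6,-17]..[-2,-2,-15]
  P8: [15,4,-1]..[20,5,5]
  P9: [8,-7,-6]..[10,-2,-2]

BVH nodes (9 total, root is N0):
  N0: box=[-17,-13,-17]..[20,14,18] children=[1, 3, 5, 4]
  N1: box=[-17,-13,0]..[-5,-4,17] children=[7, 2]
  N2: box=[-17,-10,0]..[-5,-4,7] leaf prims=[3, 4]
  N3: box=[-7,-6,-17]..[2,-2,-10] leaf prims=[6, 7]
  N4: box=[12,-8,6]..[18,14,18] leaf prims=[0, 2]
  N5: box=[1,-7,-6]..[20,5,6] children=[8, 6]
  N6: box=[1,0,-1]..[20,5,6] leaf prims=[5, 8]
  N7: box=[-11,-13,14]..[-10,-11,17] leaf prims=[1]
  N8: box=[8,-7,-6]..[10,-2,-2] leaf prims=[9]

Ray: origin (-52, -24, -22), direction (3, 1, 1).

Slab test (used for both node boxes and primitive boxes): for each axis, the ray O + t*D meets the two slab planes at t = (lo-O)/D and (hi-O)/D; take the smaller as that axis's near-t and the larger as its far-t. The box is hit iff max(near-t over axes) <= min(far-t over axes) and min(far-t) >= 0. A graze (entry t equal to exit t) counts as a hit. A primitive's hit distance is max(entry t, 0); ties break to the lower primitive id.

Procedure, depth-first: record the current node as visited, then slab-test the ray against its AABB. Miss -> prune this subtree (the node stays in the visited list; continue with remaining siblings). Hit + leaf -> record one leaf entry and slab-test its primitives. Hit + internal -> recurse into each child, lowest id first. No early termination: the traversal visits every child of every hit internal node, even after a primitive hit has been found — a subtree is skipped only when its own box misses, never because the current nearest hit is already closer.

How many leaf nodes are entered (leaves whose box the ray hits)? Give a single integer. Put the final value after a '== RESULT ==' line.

Walk:
N0 x:[35/3,24] y:[11,38] z:[5,40] -> hit [35/3,24], descend [1, 3, 4, 5]
  N1 x:[35/3,47/3] y:[11,20] z:[22,39] -> miss, prune
  N3 x:[15,18] y:[18,22] z:[5,12] -> miss, prune
  N4 x:[64/3,70/3] y:[16,38] z:[28,40] -> miss, prune
  N5 x:[53/3,24] y:[17,29] z:[16,28] -> hit [53/3,24], descend [6, 8]
    N6 x:[53/3,24] y:[24,29] z:[21,28] -> hit [24,24] leaf, test {P5(miss), P8(miss)}
    N8 x:[20,62/3] y:[17,22] z:[16,20] -> hit [20,20] leaf, test {P9@t=20}

Summary -> nodes [0, 1, 3, 4, 5, 6, 8]; box-tests=7; leaf-entries=2; first=P9

== RESULT ==
2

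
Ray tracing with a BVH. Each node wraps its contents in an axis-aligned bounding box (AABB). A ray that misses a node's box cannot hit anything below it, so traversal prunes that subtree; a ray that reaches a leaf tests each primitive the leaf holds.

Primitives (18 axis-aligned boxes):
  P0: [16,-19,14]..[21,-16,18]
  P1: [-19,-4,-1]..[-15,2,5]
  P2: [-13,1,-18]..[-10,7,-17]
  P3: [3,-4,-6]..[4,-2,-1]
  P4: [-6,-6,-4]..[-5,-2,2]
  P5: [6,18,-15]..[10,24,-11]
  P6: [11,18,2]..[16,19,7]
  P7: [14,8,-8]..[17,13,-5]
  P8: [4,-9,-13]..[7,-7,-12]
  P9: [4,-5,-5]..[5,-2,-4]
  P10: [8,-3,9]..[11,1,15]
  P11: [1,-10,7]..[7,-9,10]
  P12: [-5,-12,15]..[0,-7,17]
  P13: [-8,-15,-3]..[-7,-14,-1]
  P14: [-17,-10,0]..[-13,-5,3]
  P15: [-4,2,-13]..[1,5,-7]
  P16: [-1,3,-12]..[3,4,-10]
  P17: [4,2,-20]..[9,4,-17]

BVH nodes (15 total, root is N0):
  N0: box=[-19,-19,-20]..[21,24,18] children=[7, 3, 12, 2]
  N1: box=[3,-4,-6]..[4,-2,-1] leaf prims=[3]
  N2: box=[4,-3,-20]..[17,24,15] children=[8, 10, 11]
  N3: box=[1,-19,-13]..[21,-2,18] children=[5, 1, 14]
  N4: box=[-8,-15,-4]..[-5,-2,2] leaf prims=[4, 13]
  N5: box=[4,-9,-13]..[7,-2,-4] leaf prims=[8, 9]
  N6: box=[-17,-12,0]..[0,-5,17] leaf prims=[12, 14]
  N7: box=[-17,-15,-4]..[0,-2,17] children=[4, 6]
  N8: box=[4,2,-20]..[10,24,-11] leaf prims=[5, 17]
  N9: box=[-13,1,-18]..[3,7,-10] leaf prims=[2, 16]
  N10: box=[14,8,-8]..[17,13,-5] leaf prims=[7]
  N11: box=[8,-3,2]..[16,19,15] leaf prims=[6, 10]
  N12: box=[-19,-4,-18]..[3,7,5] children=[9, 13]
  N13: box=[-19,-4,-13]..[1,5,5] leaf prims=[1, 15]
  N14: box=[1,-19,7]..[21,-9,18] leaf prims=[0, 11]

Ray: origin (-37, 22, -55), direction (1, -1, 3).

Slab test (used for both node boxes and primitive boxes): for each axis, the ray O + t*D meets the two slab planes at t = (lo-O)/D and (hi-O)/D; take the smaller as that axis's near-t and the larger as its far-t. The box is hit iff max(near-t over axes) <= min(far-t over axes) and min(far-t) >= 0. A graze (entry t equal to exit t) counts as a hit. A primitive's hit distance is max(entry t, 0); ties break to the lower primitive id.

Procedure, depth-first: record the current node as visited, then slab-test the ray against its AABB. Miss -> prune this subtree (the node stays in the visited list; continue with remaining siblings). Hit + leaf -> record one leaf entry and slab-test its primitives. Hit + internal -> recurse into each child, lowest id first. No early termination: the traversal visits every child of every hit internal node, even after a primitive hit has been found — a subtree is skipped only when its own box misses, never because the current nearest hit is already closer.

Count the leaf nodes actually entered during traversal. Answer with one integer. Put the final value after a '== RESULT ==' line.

Trace the traversal:
N0 x:[18,58] y:[-2,41] z:[35/3,73/3] -> hit [18,73/3], descend [2, 3, 7, 12]
  N2 x:[41,54] y:[-2,25] z:[35/3,70/3] -> miss, prune
  N3 x:[38,58] y:[24,41] z:[14,73/3] -> miss, prune
  N7 x:[20,37] y:[24,37] z:[17,24] -> hit [24,24], descend [4, 6]
    N4 x:[29,32] y:[24,37] z:[17,19] -> miss, prune
    N6 x:[20,37] y:[27,34] z:[55/3,24] -> miss, prune
  N12 x:[18,40] y:[15,26] z:[37/3,20] -> hit [18,20], descend [9, 13]
    N9 x:[24,40] y:[15,21] z:[37/3,15] -> miss, prune
    N13 x:[18,38] y:[17,26] z:[14,20] -> hit [18,20] leaf, test {P1@t=20, P15(miss)}

Visited [0, 2, 3, 7, 4, 6, 12, 9, 13]. Tests: 9 box, 1 leaf. Nearest: P1.

== RESULT ==
1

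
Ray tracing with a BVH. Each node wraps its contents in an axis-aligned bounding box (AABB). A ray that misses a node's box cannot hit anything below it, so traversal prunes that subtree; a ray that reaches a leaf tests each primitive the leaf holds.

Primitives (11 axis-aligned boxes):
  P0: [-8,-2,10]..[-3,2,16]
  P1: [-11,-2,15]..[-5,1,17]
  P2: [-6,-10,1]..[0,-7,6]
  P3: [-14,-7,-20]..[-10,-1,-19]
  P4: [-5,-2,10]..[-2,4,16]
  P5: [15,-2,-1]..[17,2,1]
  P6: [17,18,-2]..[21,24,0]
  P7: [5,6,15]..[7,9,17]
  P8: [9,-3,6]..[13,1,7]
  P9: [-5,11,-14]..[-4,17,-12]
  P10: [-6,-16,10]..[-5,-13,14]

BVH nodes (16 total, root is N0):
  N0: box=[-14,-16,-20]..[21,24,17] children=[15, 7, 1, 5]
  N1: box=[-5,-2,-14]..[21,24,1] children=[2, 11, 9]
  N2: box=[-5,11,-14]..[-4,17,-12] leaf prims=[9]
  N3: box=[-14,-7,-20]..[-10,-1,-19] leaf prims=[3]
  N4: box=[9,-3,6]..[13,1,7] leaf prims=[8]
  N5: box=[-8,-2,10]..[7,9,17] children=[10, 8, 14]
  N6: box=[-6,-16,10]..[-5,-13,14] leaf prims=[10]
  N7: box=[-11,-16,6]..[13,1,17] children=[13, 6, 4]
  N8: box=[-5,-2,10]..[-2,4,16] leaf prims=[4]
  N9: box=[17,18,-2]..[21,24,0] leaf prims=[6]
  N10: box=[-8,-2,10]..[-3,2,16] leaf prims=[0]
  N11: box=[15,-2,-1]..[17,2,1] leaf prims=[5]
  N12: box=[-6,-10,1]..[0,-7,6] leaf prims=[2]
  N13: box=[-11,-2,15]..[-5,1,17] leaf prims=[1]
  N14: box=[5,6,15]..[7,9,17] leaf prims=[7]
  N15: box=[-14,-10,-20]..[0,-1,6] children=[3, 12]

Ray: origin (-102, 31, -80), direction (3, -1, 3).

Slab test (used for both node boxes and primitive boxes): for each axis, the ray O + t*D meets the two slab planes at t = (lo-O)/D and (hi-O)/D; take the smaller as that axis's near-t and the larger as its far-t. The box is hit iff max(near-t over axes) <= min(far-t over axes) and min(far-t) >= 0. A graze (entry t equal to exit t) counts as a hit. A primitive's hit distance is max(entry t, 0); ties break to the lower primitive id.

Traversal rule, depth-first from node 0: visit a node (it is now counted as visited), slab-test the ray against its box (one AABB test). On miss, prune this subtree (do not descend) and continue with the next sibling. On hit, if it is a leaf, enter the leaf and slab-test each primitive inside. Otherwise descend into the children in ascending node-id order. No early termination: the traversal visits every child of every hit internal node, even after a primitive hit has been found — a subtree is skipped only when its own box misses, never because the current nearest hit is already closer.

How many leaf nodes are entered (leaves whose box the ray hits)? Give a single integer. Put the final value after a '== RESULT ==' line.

Walk:
N0 x:[88/3,41] y:[7,47] z:[20,97/3] -> hit [88/3,97/3], descend [1, 5, 7, 15]
  N1 x:[97/3,41] y:[7,33] z:[22,27] -> miss, prune
  N5 x:[94/3,109/3] y:[22,33] z:[30,97/3] -> hit [94/3,97/3], descend [8, 10, 14]
    N8 x:[97/3,100/3] y:[27,33] z:[30,32] -> miss, prune
    N10 x:[94/3,33] y:[29,33] z:[30,32] -> hit [94/3,32] leaf, test {P0@t=94/3}
    N14 x:[107/3,109/3] y:[22,25] z:[95/3,97/3] -> miss, prune
  N7 x:[91/3,115/3] y:[30,47] z:[86/3,97/3] -> hit [91/3,97/3], descend [4, 6, 13]
    N4 x:[37,115/3] y:[30,34] z:[86/3,29] -> miss, prune
    N6 x:[32,97/3] y:[44,47] z:[30,94/3] -> miss, prune
    N13 x:[91/3,97/3] y:[30,33] z:[95/3,97/3] -> hit [95/3,97/3] leaf, test {P1@t=95/3}
  N15 x:[88/3,34] y:[32,41] z:[20,86/3] -> miss, prune

order=[0, 1, 5, 8, 10, 14, 7, 4, 6, 13, 15]  |boxes|=11  |leaves|=2  hit=P0

== RESULT ==
2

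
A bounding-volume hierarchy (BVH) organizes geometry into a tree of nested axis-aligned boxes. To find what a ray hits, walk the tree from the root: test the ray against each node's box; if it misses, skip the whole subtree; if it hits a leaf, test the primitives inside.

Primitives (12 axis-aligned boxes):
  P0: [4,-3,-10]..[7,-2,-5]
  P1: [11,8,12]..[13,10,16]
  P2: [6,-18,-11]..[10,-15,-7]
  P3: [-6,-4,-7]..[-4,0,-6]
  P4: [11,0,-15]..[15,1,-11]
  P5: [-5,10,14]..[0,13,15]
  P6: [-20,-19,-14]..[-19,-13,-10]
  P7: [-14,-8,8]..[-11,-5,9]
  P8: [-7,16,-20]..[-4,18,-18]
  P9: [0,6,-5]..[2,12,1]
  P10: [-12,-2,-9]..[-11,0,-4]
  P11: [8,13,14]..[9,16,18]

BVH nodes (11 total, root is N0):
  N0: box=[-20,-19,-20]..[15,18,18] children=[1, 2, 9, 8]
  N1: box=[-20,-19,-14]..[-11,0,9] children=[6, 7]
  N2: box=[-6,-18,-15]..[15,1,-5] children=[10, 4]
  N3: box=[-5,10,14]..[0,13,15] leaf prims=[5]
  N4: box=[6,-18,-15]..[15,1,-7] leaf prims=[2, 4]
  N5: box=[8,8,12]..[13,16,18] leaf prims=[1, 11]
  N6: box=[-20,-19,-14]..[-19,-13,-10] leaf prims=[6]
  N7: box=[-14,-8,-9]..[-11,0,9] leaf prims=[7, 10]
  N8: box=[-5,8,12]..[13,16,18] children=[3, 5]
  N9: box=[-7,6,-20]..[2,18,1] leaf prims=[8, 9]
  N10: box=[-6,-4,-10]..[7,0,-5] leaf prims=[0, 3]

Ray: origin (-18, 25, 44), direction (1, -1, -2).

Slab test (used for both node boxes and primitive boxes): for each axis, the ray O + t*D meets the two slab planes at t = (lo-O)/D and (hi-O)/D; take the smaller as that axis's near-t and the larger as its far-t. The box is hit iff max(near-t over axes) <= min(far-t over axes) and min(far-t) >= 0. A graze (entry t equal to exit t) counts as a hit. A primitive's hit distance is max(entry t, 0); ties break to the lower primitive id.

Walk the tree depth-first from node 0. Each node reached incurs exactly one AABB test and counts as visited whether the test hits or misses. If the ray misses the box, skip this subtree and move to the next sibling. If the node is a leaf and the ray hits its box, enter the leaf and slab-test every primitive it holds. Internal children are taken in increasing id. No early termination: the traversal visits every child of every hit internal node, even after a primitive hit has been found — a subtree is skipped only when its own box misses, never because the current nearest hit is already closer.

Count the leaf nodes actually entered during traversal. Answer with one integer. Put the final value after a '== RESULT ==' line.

Trace the traversal:
N0 x:[-2,33] y:[7,44] z:[13,32] -> hit [13,32], descend [1, 2, 8, 9]
  N1 x:[-2,7] y:[25,44] z:[35/2,29] -> miss, prune
  N2 x:[12,33] y:[24,43] z:[49/2,59/2] -> hit [49/2,59/2], descend [4, 10]
    N4 x:[24,33] y:[24,43] z:[51/2,59/2] -> hit [51/2,59/2] leaf, test {P2(miss), P4(miss)}
    N10 x:[12,25] y:[25,29] z:[49/2,27] -> hit [25,25] leaf, test {P0(miss), P3(miss)}
  N8 x:[13,31] y:[9,17] z:[13,16] -> hit [13,16], descend [3, 5]
    N3 x:[13,18] y:[12,15] z:[29/2,15] -> hit [29/2,15] leaf, test {P5@t=29/2}
    N5 x:[26,31] y:[9,17] z:[13,16] -> miss, prune
  N9 x:[11,20] y:[7,19] z:[43/2,32] -> miss, prune

9 AABB tests over nodes [0, 1, 2, 4, 10, 8, 3, 5, 9]; 3 leaves entered; closest P5.

== RESULT ==
3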